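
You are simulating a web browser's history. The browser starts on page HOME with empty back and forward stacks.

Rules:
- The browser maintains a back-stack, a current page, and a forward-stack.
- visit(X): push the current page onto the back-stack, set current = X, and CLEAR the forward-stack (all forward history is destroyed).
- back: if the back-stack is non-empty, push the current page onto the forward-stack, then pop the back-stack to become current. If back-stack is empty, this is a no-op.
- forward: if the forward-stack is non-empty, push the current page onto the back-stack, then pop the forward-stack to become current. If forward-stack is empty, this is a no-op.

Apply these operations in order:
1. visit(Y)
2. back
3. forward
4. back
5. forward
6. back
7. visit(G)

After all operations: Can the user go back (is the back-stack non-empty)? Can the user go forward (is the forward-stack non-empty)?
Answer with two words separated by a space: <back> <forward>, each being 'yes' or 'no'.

After 1 (visit(Y)): cur=Y back=1 fwd=0
After 2 (back): cur=HOME back=0 fwd=1
After 3 (forward): cur=Y back=1 fwd=0
After 4 (back): cur=HOME back=0 fwd=1
After 5 (forward): cur=Y back=1 fwd=0
After 6 (back): cur=HOME back=0 fwd=1
After 7 (visit(G)): cur=G back=1 fwd=0

Answer: yes no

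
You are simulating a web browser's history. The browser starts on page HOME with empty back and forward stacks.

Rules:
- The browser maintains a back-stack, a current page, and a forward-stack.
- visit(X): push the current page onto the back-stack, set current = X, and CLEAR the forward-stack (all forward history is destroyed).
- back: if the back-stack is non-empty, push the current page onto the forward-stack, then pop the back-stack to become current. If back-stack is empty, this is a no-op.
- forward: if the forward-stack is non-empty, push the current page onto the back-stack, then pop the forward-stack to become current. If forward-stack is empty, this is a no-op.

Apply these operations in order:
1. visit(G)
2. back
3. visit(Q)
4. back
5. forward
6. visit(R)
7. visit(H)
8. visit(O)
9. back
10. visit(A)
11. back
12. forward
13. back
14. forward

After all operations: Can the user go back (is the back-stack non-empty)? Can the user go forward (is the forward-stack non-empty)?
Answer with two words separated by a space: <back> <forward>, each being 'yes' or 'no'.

Answer: yes no

Derivation:
After 1 (visit(G)): cur=G back=1 fwd=0
After 2 (back): cur=HOME back=0 fwd=1
After 3 (visit(Q)): cur=Q back=1 fwd=0
After 4 (back): cur=HOME back=0 fwd=1
After 5 (forward): cur=Q back=1 fwd=0
After 6 (visit(R)): cur=R back=2 fwd=0
After 7 (visit(H)): cur=H back=3 fwd=0
After 8 (visit(O)): cur=O back=4 fwd=0
After 9 (back): cur=H back=3 fwd=1
After 10 (visit(A)): cur=A back=4 fwd=0
After 11 (back): cur=H back=3 fwd=1
After 12 (forward): cur=A back=4 fwd=0
After 13 (back): cur=H back=3 fwd=1
After 14 (forward): cur=A back=4 fwd=0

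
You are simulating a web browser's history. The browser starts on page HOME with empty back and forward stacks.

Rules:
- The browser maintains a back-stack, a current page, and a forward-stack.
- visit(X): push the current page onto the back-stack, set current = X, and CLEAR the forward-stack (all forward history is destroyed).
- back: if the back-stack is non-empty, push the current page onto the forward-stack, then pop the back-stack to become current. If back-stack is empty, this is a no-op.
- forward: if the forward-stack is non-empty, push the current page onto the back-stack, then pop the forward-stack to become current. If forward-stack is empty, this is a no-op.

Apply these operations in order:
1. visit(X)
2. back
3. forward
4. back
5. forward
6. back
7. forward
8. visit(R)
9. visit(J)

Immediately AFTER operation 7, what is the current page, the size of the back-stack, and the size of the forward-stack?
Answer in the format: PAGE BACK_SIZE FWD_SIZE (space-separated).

After 1 (visit(X)): cur=X back=1 fwd=0
After 2 (back): cur=HOME back=0 fwd=1
After 3 (forward): cur=X back=1 fwd=0
After 4 (back): cur=HOME back=0 fwd=1
After 5 (forward): cur=X back=1 fwd=0
After 6 (back): cur=HOME back=0 fwd=1
After 7 (forward): cur=X back=1 fwd=0

X 1 0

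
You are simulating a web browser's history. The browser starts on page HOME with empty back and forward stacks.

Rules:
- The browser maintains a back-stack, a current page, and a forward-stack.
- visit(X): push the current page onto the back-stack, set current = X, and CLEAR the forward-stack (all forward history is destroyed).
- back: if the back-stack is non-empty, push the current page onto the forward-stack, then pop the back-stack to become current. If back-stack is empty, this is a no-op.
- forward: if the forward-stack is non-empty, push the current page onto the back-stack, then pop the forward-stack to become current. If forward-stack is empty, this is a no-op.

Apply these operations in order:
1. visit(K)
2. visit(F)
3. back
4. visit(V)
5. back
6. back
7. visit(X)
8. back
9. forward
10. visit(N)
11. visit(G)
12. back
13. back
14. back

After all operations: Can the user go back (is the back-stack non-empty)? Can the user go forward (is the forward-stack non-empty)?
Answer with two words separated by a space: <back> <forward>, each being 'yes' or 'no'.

Answer: no yes

Derivation:
After 1 (visit(K)): cur=K back=1 fwd=0
After 2 (visit(F)): cur=F back=2 fwd=0
After 3 (back): cur=K back=1 fwd=1
After 4 (visit(V)): cur=V back=2 fwd=0
After 5 (back): cur=K back=1 fwd=1
After 6 (back): cur=HOME back=0 fwd=2
After 7 (visit(X)): cur=X back=1 fwd=0
After 8 (back): cur=HOME back=0 fwd=1
After 9 (forward): cur=X back=1 fwd=0
After 10 (visit(N)): cur=N back=2 fwd=0
After 11 (visit(G)): cur=G back=3 fwd=0
After 12 (back): cur=N back=2 fwd=1
After 13 (back): cur=X back=1 fwd=2
After 14 (back): cur=HOME back=0 fwd=3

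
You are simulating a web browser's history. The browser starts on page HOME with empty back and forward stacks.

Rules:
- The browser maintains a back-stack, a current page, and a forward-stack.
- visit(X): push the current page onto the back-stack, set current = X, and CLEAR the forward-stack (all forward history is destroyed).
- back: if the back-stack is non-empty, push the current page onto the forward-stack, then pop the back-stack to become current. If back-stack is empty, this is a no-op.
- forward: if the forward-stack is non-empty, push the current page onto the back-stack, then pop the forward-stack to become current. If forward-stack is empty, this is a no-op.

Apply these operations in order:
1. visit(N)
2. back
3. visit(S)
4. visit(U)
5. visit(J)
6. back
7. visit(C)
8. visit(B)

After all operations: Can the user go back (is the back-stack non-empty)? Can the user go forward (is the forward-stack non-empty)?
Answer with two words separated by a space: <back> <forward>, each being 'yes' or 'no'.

After 1 (visit(N)): cur=N back=1 fwd=0
After 2 (back): cur=HOME back=0 fwd=1
After 3 (visit(S)): cur=S back=1 fwd=0
After 4 (visit(U)): cur=U back=2 fwd=0
After 5 (visit(J)): cur=J back=3 fwd=0
After 6 (back): cur=U back=2 fwd=1
After 7 (visit(C)): cur=C back=3 fwd=0
After 8 (visit(B)): cur=B back=4 fwd=0

Answer: yes no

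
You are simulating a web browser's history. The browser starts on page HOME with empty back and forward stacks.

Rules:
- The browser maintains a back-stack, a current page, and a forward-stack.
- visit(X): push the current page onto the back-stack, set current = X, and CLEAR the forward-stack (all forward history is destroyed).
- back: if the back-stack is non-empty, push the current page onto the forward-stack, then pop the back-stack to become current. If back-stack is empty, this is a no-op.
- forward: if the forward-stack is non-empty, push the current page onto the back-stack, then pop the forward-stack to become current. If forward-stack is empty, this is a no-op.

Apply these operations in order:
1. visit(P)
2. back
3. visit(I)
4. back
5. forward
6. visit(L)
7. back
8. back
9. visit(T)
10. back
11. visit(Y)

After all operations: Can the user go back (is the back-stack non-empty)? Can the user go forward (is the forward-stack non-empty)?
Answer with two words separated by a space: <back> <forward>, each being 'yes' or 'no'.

After 1 (visit(P)): cur=P back=1 fwd=0
After 2 (back): cur=HOME back=0 fwd=1
After 3 (visit(I)): cur=I back=1 fwd=0
After 4 (back): cur=HOME back=0 fwd=1
After 5 (forward): cur=I back=1 fwd=0
After 6 (visit(L)): cur=L back=2 fwd=0
After 7 (back): cur=I back=1 fwd=1
After 8 (back): cur=HOME back=0 fwd=2
After 9 (visit(T)): cur=T back=1 fwd=0
After 10 (back): cur=HOME back=0 fwd=1
After 11 (visit(Y)): cur=Y back=1 fwd=0

Answer: yes no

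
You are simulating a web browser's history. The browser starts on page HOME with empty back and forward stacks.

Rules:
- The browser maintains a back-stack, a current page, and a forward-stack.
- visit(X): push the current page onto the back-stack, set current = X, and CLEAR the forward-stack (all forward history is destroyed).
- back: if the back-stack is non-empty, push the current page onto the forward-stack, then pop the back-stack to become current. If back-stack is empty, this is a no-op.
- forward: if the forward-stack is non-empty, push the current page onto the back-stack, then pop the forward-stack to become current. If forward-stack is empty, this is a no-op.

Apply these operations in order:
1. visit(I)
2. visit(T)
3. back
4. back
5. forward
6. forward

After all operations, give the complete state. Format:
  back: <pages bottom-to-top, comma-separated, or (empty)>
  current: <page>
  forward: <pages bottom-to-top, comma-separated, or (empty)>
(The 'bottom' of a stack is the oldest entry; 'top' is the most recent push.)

Answer: back: HOME,I
current: T
forward: (empty)

Derivation:
After 1 (visit(I)): cur=I back=1 fwd=0
After 2 (visit(T)): cur=T back=2 fwd=0
After 3 (back): cur=I back=1 fwd=1
After 4 (back): cur=HOME back=0 fwd=2
After 5 (forward): cur=I back=1 fwd=1
After 6 (forward): cur=T back=2 fwd=0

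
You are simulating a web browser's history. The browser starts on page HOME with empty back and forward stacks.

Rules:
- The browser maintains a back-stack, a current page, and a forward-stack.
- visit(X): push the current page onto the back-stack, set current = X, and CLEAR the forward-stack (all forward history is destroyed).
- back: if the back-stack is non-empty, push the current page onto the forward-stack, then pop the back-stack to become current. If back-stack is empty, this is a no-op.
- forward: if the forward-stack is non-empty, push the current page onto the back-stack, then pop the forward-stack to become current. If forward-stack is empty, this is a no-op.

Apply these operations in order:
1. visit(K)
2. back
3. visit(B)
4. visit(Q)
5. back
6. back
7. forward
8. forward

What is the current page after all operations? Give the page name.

After 1 (visit(K)): cur=K back=1 fwd=0
After 2 (back): cur=HOME back=0 fwd=1
After 3 (visit(B)): cur=B back=1 fwd=0
After 4 (visit(Q)): cur=Q back=2 fwd=0
After 5 (back): cur=B back=1 fwd=1
After 6 (back): cur=HOME back=0 fwd=2
After 7 (forward): cur=B back=1 fwd=1
After 8 (forward): cur=Q back=2 fwd=0

Answer: Q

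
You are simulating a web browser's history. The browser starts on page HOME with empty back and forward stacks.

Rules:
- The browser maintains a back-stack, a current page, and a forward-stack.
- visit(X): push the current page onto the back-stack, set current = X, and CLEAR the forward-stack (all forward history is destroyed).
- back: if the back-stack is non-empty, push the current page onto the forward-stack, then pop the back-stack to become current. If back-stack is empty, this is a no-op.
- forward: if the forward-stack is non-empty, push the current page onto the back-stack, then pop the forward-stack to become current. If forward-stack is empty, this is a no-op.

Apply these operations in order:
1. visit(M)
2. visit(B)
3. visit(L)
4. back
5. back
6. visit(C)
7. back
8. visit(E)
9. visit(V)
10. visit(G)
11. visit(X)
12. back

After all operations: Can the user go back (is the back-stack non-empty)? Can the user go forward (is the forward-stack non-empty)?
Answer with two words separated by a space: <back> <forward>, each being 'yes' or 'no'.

After 1 (visit(M)): cur=M back=1 fwd=0
After 2 (visit(B)): cur=B back=2 fwd=0
After 3 (visit(L)): cur=L back=3 fwd=0
After 4 (back): cur=B back=2 fwd=1
After 5 (back): cur=M back=1 fwd=2
After 6 (visit(C)): cur=C back=2 fwd=0
After 7 (back): cur=M back=1 fwd=1
After 8 (visit(E)): cur=E back=2 fwd=0
After 9 (visit(V)): cur=V back=3 fwd=0
After 10 (visit(G)): cur=G back=4 fwd=0
After 11 (visit(X)): cur=X back=5 fwd=0
After 12 (back): cur=G back=4 fwd=1

Answer: yes yes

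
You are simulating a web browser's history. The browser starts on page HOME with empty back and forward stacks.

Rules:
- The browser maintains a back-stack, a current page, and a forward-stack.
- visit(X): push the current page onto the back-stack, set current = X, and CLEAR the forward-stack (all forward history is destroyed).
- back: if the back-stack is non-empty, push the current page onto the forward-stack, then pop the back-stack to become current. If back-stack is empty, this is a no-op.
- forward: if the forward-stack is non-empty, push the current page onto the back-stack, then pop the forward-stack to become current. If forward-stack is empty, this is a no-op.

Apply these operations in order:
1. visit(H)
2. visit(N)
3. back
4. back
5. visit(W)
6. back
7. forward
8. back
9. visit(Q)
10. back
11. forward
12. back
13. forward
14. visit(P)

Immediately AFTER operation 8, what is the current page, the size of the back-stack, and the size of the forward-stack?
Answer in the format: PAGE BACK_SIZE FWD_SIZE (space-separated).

After 1 (visit(H)): cur=H back=1 fwd=0
After 2 (visit(N)): cur=N back=2 fwd=0
After 3 (back): cur=H back=1 fwd=1
After 4 (back): cur=HOME back=0 fwd=2
After 5 (visit(W)): cur=W back=1 fwd=0
After 6 (back): cur=HOME back=0 fwd=1
After 7 (forward): cur=W back=1 fwd=0
After 8 (back): cur=HOME back=0 fwd=1

HOME 0 1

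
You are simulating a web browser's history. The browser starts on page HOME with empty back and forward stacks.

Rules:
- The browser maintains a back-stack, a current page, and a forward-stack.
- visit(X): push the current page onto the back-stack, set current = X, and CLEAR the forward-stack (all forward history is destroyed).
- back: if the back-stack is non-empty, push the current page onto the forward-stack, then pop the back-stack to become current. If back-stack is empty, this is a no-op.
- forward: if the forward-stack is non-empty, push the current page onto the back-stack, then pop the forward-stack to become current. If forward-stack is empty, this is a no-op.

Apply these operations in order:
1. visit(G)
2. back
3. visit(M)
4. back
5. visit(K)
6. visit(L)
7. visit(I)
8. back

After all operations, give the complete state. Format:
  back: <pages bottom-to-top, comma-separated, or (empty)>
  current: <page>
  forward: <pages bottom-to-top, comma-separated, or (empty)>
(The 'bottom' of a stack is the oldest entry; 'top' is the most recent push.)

Answer: back: HOME,K
current: L
forward: I

Derivation:
After 1 (visit(G)): cur=G back=1 fwd=0
After 2 (back): cur=HOME back=0 fwd=1
After 3 (visit(M)): cur=M back=1 fwd=0
After 4 (back): cur=HOME back=0 fwd=1
After 5 (visit(K)): cur=K back=1 fwd=0
After 6 (visit(L)): cur=L back=2 fwd=0
After 7 (visit(I)): cur=I back=3 fwd=0
After 8 (back): cur=L back=2 fwd=1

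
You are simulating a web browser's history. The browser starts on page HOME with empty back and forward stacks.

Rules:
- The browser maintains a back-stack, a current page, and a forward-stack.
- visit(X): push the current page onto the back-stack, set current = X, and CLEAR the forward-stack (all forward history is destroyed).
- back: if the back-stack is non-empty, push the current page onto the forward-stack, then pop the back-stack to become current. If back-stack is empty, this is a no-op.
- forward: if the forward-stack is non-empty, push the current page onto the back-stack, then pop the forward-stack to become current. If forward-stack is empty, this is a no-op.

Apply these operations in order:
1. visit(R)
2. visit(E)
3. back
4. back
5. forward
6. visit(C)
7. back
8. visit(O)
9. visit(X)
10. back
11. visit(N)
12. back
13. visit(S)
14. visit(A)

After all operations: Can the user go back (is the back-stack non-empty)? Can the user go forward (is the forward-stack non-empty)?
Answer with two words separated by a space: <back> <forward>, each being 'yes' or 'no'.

Answer: yes no

Derivation:
After 1 (visit(R)): cur=R back=1 fwd=0
After 2 (visit(E)): cur=E back=2 fwd=0
After 3 (back): cur=R back=1 fwd=1
After 4 (back): cur=HOME back=0 fwd=2
After 5 (forward): cur=R back=1 fwd=1
After 6 (visit(C)): cur=C back=2 fwd=0
After 7 (back): cur=R back=1 fwd=1
After 8 (visit(O)): cur=O back=2 fwd=0
After 9 (visit(X)): cur=X back=3 fwd=0
After 10 (back): cur=O back=2 fwd=1
After 11 (visit(N)): cur=N back=3 fwd=0
After 12 (back): cur=O back=2 fwd=1
After 13 (visit(S)): cur=S back=3 fwd=0
After 14 (visit(A)): cur=A back=4 fwd=0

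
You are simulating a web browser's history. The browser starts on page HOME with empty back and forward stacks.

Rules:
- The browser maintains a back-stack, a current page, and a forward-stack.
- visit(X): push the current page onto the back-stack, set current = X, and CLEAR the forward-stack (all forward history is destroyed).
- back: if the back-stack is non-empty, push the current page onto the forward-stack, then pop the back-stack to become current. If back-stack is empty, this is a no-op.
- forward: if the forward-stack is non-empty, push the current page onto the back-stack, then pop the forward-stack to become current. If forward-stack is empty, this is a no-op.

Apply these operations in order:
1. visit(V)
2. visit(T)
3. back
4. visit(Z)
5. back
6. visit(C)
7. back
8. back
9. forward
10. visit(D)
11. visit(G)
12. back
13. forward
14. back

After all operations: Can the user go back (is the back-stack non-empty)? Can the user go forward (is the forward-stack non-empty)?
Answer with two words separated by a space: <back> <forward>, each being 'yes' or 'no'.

Answer: yes yes

Derivation:
After 1 (visit(V)): cur=V back=1 fwd=0
After 2 (visit(T)): cur=T back=2 fwd=0
After 3 (back): cur=V back=1 fwd=1
After 4 (visit(Z)): cur=Z back=2 fwd=0
After 5 (back): cur=V back=1 fwd=1
After 6 (visit(C)): cur=C back=2 fwd=0
After 7 (back): cur=V back=1 fwd=1
After 8 (back): cur=HOME back=0 fwd=2
After 9 (forward): cur=V back=1 fwd=1
After 10 (visit(D)): cur=D back=2 fwd=0
After 11 (visit(G)): cur=G back=3 fwd=0
After 12 (back): cur=D back=2 fwd=1
After 13 (forward): cur=G back=3 fwd=0
After 14 (back): cur=D back=2 fwd=1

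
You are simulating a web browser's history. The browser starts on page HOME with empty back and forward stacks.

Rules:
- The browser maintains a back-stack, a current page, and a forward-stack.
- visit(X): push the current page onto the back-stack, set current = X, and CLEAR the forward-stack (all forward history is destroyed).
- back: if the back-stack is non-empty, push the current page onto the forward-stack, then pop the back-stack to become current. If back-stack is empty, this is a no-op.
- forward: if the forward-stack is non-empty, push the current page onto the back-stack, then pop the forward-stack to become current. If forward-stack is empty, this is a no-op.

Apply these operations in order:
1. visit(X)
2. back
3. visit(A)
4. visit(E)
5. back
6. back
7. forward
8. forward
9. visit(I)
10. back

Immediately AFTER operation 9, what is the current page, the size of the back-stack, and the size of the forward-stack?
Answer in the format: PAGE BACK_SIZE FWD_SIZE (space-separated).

After 1 (visit(X)): cur=X back=1 fwd=0
After 2 (back): cur=HOME back=0 fwd=1
After 3 (visit(A)): cur=A back=1 fwd=0
After 4 (visit(E)): cur=E back=2 fwd=0
After 5 (back): cur=A back=1 fwd=1
After 6 (back): cur=HOME back=0 fwd=2
After 7 (forward): cur=A back=1 fwd=1
After 8 (forward): cur=E back=2 fwd=0
After 9 (visit(I)): cur=I back=3 fwd=0

I 3 0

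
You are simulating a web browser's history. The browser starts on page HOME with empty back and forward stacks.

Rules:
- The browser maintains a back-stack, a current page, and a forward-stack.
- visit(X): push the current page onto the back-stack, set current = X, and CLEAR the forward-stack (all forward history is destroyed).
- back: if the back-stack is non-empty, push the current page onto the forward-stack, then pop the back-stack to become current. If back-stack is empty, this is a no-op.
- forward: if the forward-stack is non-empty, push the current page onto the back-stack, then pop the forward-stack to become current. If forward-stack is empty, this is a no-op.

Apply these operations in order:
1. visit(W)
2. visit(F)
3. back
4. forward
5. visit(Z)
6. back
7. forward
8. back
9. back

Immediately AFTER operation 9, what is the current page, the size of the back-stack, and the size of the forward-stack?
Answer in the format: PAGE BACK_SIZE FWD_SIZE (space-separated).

After 1 (visit(W)): cur=W back=1 fwd=0
After 2 (visit(F)): cur=F back=2 fwd=0
After 3 (back): cur=W back=1 fwd=1
After 4 (forward): cur=F back=2 fwd=0
After 5 (visit(Z)): cur=Z back=3 fwd=0
After 6 (back): cur=F back=2 fwd=1
After 7 (forward): cur=Z back=3 fwd=0
After 8 (back): cur=F back=2 fwd=1
After 9 (back): cur=W back=1 fwd=2

W 1 2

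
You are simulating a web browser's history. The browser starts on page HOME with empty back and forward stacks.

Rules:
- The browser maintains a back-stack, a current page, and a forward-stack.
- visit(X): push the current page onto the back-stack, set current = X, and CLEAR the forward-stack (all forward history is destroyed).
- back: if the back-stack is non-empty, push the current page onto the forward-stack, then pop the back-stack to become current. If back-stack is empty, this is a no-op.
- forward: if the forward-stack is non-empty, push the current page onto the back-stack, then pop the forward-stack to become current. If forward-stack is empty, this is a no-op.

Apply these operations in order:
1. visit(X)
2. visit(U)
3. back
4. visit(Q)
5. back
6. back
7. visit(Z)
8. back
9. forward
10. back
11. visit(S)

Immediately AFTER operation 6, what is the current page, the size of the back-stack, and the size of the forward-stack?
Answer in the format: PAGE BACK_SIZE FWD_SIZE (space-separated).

After 1 (visit(X)): cur=X back=1 fwd=0
After 2 (visit(U)): cur=U back=2 fwd=0
After 3 (back): cur=X back=1 fwd=1
After 4 (visit(Q)): cur=Q back=2 fwd=0
After 5 (back): cur=X back=1 fwd=1
After 6 (back): cur=HOME back=0 fwd=2

HOME 0 2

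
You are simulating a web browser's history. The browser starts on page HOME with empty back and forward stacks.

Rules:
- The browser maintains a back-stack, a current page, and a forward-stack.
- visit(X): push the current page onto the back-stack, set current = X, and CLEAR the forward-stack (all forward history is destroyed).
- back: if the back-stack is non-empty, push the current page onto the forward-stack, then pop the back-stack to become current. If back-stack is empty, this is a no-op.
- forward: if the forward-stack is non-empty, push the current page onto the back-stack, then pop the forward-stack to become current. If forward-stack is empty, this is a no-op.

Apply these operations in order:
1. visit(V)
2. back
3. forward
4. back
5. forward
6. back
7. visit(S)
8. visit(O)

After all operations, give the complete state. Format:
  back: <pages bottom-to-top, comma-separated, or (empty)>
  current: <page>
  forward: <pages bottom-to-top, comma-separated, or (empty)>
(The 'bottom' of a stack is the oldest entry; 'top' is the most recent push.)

Answer: back: HOME,S
current: O
forward: (empty)

Derivation:
After 1 (visit(V)): cur=V back=1 fwd=0
After 2 (back): cur=HOME back=0 fwd=1
After 3 (forward): cur=V back=1 fwd=0
After 4 (back): cur=HOME back=0 fwd=1
After 5 (forward): cur=V back=1 fwd=0
After 6 (back): cur=HOME back=0 fwd=1
After 7 (visit(S)): cur=S back=1 fwd=0
After 8 (visit(O)): cur=O back=2 fwd=0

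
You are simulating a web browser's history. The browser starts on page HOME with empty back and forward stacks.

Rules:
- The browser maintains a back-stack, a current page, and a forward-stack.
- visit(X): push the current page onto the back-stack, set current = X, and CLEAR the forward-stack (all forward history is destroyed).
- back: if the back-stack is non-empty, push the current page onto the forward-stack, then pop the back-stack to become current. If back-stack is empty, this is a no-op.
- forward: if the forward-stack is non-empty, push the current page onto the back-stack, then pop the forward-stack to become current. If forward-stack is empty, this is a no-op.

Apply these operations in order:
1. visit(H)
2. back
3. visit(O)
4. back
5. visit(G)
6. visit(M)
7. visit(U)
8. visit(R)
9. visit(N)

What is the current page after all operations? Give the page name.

After 1 (visit(H)): cur=H back=1 fwd=0
After 2 (back): cur=HOME back=0 fwd=1
After 3 (visit(O)): cur=O back=1 fwd=0
After 4 (back): cur=HOME back=0 fwd=1
After 5 (visit(G)): cur=G back=1 fwd=0
After 6 (visit(M)): cur=M back=2 fwd=0
After 7 (visit(U)): cur=U back=3 fwd=0
After 8 (visit(R)): cur=R back=4 fwd=0
After 9 (visit(N)): cur=N back=5 fwd=0

Answer: N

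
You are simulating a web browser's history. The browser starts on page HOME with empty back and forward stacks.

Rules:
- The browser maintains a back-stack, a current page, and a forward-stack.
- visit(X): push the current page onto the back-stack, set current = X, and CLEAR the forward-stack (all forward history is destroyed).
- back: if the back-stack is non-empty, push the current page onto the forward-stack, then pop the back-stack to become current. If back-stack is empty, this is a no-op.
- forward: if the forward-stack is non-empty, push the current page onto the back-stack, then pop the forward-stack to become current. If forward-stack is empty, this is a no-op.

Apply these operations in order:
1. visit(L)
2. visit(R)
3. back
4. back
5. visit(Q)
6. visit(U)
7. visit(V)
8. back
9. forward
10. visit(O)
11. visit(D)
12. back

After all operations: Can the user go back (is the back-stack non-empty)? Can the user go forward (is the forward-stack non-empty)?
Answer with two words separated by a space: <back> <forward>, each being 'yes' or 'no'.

Answer: yes yes

Derivation:
After 1 (visit(L)): cur=L back=1 fwd=0
After 2 (visit(R)): cur=R back=2 fwd=0
After 3 (back): cur=L back=1 fwd=1
After 4 (back): cur=HOME back=0 fwd=2
After 5 (visit(Q)): cur=Q back=1 fwd=0
After 6 (visit(U)): cur=U back=2 fwd=0
After 7 (visit(V)): cur=V back=3 fwd=0
After 8 (back): cur=U back=2 fwd=1
After 9 (forward): cur=V back=3 fwd=0
After 10 (visit(O)): cur=O back=4 fwd=0
After 11 (visit(D)): cur=D back=5 fwd=0
After 12 (back): cur=O back=4 fwd=1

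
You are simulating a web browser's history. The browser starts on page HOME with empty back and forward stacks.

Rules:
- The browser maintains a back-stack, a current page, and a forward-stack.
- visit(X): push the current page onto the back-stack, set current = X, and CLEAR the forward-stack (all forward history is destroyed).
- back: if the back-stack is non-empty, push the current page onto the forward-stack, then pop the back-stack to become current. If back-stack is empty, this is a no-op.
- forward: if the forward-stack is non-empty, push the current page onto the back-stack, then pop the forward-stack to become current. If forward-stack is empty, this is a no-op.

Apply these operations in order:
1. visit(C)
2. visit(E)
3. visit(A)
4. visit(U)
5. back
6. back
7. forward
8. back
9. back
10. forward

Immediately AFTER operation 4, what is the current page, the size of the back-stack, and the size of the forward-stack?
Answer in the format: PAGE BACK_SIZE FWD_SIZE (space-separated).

After 1 (visit(C)): cur=C back=1 fwd=0
After 2 (visit(E)): cur=E back=2 fwd=0
After 3 (visit(A)): cur=A back=3 fwd=0
After 4 (visit(U)): cur=U back=4 fwd=0

U 4 0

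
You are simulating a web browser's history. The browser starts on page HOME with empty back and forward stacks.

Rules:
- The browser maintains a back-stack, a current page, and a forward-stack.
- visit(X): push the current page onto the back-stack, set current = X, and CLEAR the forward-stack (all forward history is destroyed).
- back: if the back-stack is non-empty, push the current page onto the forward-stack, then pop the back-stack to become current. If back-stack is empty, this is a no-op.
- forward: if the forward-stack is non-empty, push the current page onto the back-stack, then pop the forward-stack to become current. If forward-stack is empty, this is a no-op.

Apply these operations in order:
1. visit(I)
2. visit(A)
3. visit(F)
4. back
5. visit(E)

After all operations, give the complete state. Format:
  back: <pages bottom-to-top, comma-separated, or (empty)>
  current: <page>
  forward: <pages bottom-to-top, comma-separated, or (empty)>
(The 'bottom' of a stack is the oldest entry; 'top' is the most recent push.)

Answer: back: HOME,I,A
current: E
forward: (empty)

Derivation:
After 1 (visit(I)): cur=I back=1 fwd=0
After 2 (visit(A)): cur=A back=2 fwd=0
After 3 (visit(F)): cur=F back=3 fwd=0
After 4 (back): cur=A back=2 fwd=1
After 5 (visit(E)): cur=E back=3 fwd=0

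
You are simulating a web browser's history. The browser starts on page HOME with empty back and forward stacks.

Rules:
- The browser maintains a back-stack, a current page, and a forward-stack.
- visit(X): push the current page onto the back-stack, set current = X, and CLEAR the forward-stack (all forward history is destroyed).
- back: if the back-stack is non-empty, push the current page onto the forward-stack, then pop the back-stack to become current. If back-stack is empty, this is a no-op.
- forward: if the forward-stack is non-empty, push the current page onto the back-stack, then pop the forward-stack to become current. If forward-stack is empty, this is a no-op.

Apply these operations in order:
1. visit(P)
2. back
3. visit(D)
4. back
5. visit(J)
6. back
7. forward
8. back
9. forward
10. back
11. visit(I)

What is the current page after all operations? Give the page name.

After 1 (visit(P)): cur=P back=1 fwd=0
After 2 (back): cur=HOME back=0 fwd=1
After 3 (visit(D)): cur=D back=1 fwd=0
After 4 (back): cur=HOME back=0 fwd=1
After 5 (visit(J)): cur=J back=1 fwd=0
After 6 (back): cur=HOME back=0 fwd=1
After 7 (forward): cur=J back=1 fwd=0
After 8 (back): cur=HOME back=0 fwd=1
After 9 (forward): cur=J back=1 fwd=0
After 10 (back): cur=HOME back=0 fwd=1
After 11 (visit(I)): cur=I back=1 fwd=0

Answer: I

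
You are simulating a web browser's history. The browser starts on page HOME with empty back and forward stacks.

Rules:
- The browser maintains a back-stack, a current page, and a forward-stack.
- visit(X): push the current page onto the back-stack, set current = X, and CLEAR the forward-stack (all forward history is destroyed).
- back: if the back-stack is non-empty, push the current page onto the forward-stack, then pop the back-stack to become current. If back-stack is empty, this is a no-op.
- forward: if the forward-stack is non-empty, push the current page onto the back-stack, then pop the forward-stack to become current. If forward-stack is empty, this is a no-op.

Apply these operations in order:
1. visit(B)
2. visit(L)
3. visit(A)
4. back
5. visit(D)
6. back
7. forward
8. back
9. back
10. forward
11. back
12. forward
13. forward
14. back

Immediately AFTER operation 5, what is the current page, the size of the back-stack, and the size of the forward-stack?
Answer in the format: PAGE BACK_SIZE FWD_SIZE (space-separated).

After 1 (visit(B)): cur=B back=1 fwd=0
After 2 (visit(L)): cur=L back=2 fwd=0
After 3 (visit(A)): cur=A back=3 fwd=0
After 4 (back): cur=L back=2 fwd=1
After 5 (visit(D)): cur=D back=3 fwd=0

D 3 0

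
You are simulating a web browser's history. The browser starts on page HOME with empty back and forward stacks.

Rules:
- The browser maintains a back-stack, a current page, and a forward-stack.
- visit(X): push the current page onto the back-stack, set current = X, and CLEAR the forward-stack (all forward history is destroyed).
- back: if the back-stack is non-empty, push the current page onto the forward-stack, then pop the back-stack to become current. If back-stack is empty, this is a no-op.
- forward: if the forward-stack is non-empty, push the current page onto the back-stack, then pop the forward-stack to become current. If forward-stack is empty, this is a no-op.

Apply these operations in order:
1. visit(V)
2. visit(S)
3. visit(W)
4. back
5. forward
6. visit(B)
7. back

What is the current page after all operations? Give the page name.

After 1 (visit(V)): cur=V back=1 fwd=0
After 2 (visit(S)): cur=S back=2 fwd=0
After 3 (visit(W)): cur=W back=3 fwd=0
After 4 (back): cur=S back=2 fwd=1
After 5 (forward): cur=W back=3 fwd=0
After 6 (visit(B)): cur=B back=4 fwd=0
After 7 (back): cur=W back=3 fwd=1

Answer: W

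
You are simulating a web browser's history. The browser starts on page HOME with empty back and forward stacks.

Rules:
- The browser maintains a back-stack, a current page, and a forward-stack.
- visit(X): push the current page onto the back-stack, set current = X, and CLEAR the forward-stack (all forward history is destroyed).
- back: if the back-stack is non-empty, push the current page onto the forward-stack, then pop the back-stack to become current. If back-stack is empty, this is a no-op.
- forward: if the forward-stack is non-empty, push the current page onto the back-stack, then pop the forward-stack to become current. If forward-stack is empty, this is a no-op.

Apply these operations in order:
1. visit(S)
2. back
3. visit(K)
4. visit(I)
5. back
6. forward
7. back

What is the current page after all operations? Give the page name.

After 1 (visit(S)): cur=S back=1 fwd=0
After 2 (back): cur=HOME back=0 fwd=1
After 3 (visit(K)): cur=K back=1 fwd=0
After 4 (visit(I)): cur=I back=2 fwd=0
After 5 (back): cur=K back=1 fwd=1
After 6 (forward): cur=I back=2 fwd=0
After 7 (back): cur=K back=1 fwd=1

Answer: K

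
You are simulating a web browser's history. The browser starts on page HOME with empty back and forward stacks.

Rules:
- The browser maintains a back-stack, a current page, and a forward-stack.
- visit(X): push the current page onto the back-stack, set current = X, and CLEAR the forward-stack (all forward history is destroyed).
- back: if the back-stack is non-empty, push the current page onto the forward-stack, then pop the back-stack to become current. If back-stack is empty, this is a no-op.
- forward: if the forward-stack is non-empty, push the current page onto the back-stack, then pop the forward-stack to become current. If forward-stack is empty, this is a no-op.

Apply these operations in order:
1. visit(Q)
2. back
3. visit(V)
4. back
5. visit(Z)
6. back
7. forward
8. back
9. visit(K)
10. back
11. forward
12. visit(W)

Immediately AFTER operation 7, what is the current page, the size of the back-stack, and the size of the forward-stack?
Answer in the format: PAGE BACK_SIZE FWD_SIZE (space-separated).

After 1 (visit(Q)): cur=Q back=1 fwd=0
After 2 (back): cur=HOME back=0 fwd=1
After 3 (visit(V)): cur=V back=1 fwd=0
After 4 (back): cur=HOME back=0 fwd=1
After 5 (visit(Z)): cur=Z back=1 fwd=0
After 6 (back): cur=HOME back=0 fwd=1
After 7 (forward): cur=Z back=1 fwd=0

Z 1 0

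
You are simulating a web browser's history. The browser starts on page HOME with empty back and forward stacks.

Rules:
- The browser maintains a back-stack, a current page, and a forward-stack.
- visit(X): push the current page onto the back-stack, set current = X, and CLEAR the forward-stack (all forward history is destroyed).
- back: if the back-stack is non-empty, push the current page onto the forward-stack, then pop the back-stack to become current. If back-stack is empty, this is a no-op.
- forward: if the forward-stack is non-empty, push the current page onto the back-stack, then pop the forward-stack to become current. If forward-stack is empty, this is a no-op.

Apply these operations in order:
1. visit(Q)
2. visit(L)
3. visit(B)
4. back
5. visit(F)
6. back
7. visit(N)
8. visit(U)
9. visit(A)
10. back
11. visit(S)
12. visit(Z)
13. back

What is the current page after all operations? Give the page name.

After 1 (visit(Q)): cur=Q back=1 fwd=0
After 2 (visit(L)): cur=L back=2 fwd=0
After 3 (visit(B)): cur=B back=3 fwd=0
After 4 (back): cur=L back=2 fwd=1
After 5 (visit(F)): cur=F back=3 fwd=0
After 6 (back): cur=L back=2 fwd=1
After 7 (visit(N)): cur=N back=3 fwd=0
After 8 (visit(U)): cur=U back=4 fwd=0
After 9 (visit(A)): cur=A back=5 fwd=0
After 10 (back): cur=U back=4 fwd=1
After 11 (visit(S)): cur=S back=5 fwd=0
After 12 (visit(Z)): cur=Z back=6 fwd=0
After 13 (back): cur=S back=5 fwd=1

Answer: S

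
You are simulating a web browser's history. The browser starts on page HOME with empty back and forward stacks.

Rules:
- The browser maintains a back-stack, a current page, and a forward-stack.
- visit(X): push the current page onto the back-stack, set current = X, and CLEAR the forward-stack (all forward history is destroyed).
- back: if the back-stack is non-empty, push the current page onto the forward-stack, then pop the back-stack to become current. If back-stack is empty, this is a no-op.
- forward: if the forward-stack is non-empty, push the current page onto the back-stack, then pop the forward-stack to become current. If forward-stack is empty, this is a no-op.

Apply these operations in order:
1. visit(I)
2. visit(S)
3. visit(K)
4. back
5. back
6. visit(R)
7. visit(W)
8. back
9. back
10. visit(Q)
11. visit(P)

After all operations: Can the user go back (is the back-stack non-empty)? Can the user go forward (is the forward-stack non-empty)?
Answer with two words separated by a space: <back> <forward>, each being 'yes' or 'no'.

Answer: yes no

Derivation:
After 1 (visit(I)): cur=I back=1 fwd=0
After 2 (visit(S)): cur=S back=2 fwd=0
After 3 (visit(K)): cur=K back=3 fwd=0
After 4 (back): cur=S back=2 fwd=1
After 5 (back): cur=I back=1 fwd=2
After 6 (visit(R)): cur=R back=2 fwd=0
After 7 (visit(W)): cur=W back=3 fwd=0
After 8 (back): cur=R back=2 fwd=1
After 9 (back): cur=I back=1 fwd=2
After 10 (visit(Q)): cur=Q back=2 fwd=0
After 11 (visit(P)): cur=P back=3 fwd=0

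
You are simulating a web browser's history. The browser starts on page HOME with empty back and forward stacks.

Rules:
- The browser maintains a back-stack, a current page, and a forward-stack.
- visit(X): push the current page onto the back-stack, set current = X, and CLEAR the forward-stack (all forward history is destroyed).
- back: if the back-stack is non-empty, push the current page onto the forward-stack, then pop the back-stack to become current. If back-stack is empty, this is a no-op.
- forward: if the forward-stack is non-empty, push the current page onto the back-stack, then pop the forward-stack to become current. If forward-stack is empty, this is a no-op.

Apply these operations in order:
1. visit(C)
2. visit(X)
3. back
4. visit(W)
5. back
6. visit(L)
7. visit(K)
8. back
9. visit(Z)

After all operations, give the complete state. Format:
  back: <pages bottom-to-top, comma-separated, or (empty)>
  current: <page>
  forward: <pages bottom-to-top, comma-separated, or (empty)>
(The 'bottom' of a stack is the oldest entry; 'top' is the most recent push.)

After 1 (visit(C)): cur=C back=1 fwd=0
After 2 (visit(X)): cur=X back=2 fwd=0
After 3 (back): cur=C back=1 fwd=1
After 4 (visit(W)): cur=W back=2 fwd=0
After 5 (back): cur=C back=1 fwd=1
After 6 (visit(L)): cur=L back=2 fwd=0
After 7 (visit(K)): cur=K back=3 fwd=0
After 8 (back): cur=L back=2 fwd=1
After 9 (visit(Z)): cur=Z back=3 fwd=0

Answer: back: HOME,C,L
current: Z
forward: (empty)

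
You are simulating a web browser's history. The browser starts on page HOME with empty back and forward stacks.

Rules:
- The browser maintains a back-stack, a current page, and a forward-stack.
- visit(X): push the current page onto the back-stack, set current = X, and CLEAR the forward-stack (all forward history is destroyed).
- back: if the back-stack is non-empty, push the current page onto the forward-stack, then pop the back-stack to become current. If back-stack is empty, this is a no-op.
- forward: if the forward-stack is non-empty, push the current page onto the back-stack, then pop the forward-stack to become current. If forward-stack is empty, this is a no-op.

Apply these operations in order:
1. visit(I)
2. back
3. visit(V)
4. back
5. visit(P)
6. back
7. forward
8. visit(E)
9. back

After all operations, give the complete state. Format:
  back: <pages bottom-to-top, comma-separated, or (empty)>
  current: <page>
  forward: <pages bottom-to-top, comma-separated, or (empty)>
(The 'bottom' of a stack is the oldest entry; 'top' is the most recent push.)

Answer: back: HOME
current: P
forward: E

Derivation:
After 1 (visit(I)): cur=I back=1 fwd=0
After 2 (back): cur=HOME back=0 fwd=1
After 3 (visit(V)): cur=V back=1 fwd=0
After 4 (back): cur=HOME back=0 fwd=1
After 5 (visit(P)): cur=P back=1 fwd=0
After 6 (back): cur=HOME back=0 fwd=1
After 7 (forward): cur=P back=1 fwd=0
After 8 (visit(E)): cur=E back=2 fwd=0
After 9 (back): cur=P back=1 fwd=1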